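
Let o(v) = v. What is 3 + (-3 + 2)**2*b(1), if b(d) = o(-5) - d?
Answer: -3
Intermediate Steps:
b(d) = -5 - d
3 + (-3 + 2)**2*b(1) = 3 + (-3 + 2)**2*(-5 - 1*1) = 3 + (-1)**2*(-5 - 1) = 3 + 1*(-6) = 3 - 6 = -3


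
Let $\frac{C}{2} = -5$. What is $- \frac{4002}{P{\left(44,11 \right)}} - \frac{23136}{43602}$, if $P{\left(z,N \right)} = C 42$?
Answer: $\frac{4577169}{508690} \approx 8.998$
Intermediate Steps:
$C = -10$ ($C = 2 \left(-5\right) = -10$)
$P{\left(z,N \right)} = -420$ ($P{\left(z,N \right)} = \left(-10\right) 42 = -420$)
$- \frac{4002}{P{\left(44,11 \right)}} - \frac{23136}{43602} = - \frac{4002}{-420} - \frac{23136}{43602} = \left(-4002\right) \left(- \frac{1}{420}\right) - \frac{3856}{7267} = \frac{667}{70} - \frac{3856}{7267} = \frac{4577169}{508690}$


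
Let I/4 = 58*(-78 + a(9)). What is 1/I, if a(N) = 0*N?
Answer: -1/18096 ≈ -5.5261e-5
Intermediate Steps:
a(N) = 0
I = -18096 (I = 4*(58*(-78 + 0)) = 4*(58*(-78)) = 4*(-4524) = -18096)
1/I = 1/(-18096) = -1/18096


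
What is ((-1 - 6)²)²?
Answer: 2401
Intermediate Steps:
((-1 - 6)²)² = ((-7)²)² = 49² = 2401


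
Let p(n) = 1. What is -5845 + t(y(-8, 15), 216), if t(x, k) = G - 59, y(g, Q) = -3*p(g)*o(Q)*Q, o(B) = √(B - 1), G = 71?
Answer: -5833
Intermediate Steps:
o(B) = √(-1 + B)
y(g, Q) = -3*Q*√(-1 + Q) (y(g, Q) = -3*1*√(-1 + Q)*Q = -3*√(-1 + Q)*Q = -3*Q*√(-1 + Q))
t(x, k) = 12 (t(x, k) = 71 - 59 = 12)
-5845 + t(y(-8, 15), 216) = -5845 + 12 = -5833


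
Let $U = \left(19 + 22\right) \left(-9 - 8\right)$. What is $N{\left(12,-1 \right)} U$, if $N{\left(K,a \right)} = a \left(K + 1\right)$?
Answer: $9061$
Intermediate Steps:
$N{\left(K,a \right)} = a \left(1 + K\right)$
$U = -697$ ($U = 41 \left(-17\right) = -697$)
$N{\left(12,-1 \right)} U = - (1 + 12) \left(-697\right) = \left(-1\right) 13 \left(-697\right) = \left(-13\right) \left(-697\right) = 9061$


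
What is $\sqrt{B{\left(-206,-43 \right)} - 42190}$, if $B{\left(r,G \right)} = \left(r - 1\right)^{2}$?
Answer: $\sqrt{659} \approx 25.671$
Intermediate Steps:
$B{\left(r,G \right)} = \left(-1 + r\right)^{2}$
$\sqrt{B{\left(-206,-43 \right)} - 42190} = \sqrt{\left(-1 - 206\right)^{2} - 42190} = \sqrt{\left(-207\right)^{2} - 42190} = \sqrt{42849 - 42190} = \sqrt{659}$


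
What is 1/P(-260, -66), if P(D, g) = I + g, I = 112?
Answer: 1/46 ≈ 0.021739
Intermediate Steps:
P(D, g) = 112 + g
1/P(-260, -66) = 1/(112 - 66) = 1/46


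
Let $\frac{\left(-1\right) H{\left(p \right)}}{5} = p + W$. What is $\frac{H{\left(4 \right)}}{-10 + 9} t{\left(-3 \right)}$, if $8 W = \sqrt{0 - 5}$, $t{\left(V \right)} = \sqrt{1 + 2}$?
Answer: $\frac{5 \sqrt{3} \left(32 + i \sqrt{5}\right)}{8} \approx 34.641 + 2.4206 i$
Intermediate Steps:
$t{\left(V \right)} = \sqrt{3}$
$W = \frac{i \sqrt{5}}{8}$ ($W = \frac{\sqrt{0 - 5}}{8} = \frac{\sqrt{-5}}{8} = \frac{i \sqrt{5}}{8} \approx 0.27951 i$)
$H{\left(p \right)} = - 5 p - \frac{5 i \sqrt{5}}{8}$ ($H{\left(p \right)} = - 5 \left(p + \frac{i \sqrt{5}}{8}\right) = - 5 p - \frac{5 i \sqrt{5}}{8}$)
$\frac{H{\left(4 \right)}}{-10 + 9} t{\left(-3 \right)} = \frac{\left(-5\right) 4 - \frac{5 i \sqrt{5}}{8}}{-10 + 9} \sqrt{3} = \frac{-20 - \frac{5 i \sqrt{5}}{8}}{-1} \sqrt{3} = - (-20 - \frac{5 i \sqrt{5}}{8}) \sqrt{3} = \left(20 + \frac{5 i \sqrt{5}}{8}\right) \sqrt{3} = \sqrt{3} \left(20 + \frac{5 i \sqrt{5}}{8}\right)$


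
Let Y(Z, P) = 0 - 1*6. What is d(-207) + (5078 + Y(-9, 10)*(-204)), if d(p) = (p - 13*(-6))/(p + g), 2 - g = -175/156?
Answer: 200455234/31805 ≈ 6302.6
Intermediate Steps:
g = 487/156 (g = 2 - (-175)/156 = 2 - 1*(-175/156) = 2 + 175/156 = 487/156 ≈ 3.1218)
Y(Z, P) = -6 (Y(Z, P) = 0 - 6 = -6)
d(p) = (78 + p)/(487/156 + p) (d(p) = (p - 13*(-6))/(p + 487/156) = (p + 78)/(487/156 + p) = (78 + p)/(487/156 + p))
d(-207) + (5078 + Y(-9, 10)*(-204)) = 156*(78 - 207)/(487 + 156*(-207)) + (5078 - 6*(-204)) = 156*(-129)/(487 - 32292) + (5078 + 1224) = 156*(-129)/(-31805) + 6302 = 156*(-1/31805)*(-129) + 6302 = 20124/31805 + 6302 = 200455234/31805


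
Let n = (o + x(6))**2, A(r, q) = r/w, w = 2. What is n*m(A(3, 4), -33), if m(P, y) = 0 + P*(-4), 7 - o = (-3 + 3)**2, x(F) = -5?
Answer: -24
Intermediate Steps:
A(r, q) = r/2
o = 7 (o = 7 - (-3 + 3)**2 = 7 - 1*0**2 = 7 - 1*0 = 7 + 0 = 7)
m(P, y) = -4*P (m(P, y) = 0 - 4*P = -4*P)
n = 4 (n = (7 - 5)**2 = 2**2 = 4)
n*m(A(3, 4), -33) = 4*(-2*3) = 4*(-4*3/2) = 4*(-6) = -24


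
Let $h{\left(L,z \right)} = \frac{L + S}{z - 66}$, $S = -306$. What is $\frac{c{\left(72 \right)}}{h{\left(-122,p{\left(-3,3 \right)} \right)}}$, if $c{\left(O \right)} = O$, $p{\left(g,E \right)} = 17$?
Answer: $\frac{882}{107} \approx 8.243$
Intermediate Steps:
$h{\left(L,z \right)} = \frac{-306 + L}{-66 + z}$ ($h{\left(L,z \right)} = \frac{L - 306}{z - 66} = \frac{-306 + L}{-66 + z}$)
$\frac{c{\left(72 \right)}}{h{\left(-122,p{\left(-3,3 \right)} \right)}} = \frac{72}{\frac{1}{-66 + 17} \left(-306 - 122\right)} = \frac{72}{\frac{1}{-49} \left(-428\right)} = \frac{72}{\left(- \frac{1}{49}\right) \left(-428\right)} = \frac{72}{\frac{428}{49}} = 72 \cdot \frac{49}{428} = \frac{882}{107}$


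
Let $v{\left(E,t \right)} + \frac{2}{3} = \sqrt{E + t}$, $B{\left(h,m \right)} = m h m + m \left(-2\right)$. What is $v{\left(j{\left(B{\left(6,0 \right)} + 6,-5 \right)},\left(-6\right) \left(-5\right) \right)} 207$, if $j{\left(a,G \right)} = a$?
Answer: $1104$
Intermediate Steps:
$B{\left(h,m \right)} = - 2 m + h m^{2}$ ($B{\left(h,m \right)} = h m m - 2 m = h m^{2} - 2 m = - 2 m + h m^{2}$)
$v{\left(E,t \right)} = - \frac{2}{3} + \sqrt{E + t}$
$v{\left(j{\left(B{\left(6,0 \right)} + 6,-5 \right)},\left(-6\right) \left(-5\right) \right)} 207 = \left(- \frac{2}{3} + \sqrt{\left(0 \left(-2 + 6 \cdot 0\right) + 6\right) - -30}\right) 207 = \left(- \frac{2}{3} + \sqrt{\left(0 \left(-2 + 0\right) + 6\right) + 30}\right) 207 = \left(- \frac{2}{3} + \sqrt{\left(0 \left(-2\right) + 6\right) + 30}\right) 207 = \left(- \frac{2}{3} + \sqrt{\left(0 + 6\right) + 30}\right) 207 = \left(- \frac{2}{3} + \sqrt{6 + 30}\right) 207 = \left(- \frac{2}{3} + \sqrt{36}\right) 207 = \left(- \frac{2}{3} + 6\right) 207 = \frac{16}{3} \cdot 207 = 1104$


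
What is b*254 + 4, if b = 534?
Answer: 135640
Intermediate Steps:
b*254 + 4 = 534*254 + 4 = 135636 + 4 = 135640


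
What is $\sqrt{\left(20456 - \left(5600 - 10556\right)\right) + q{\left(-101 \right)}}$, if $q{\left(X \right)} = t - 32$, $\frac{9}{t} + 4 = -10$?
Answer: $\frac{3 \sqrt{552706}}{14} \approx 159.31$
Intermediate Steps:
$t = - \frac{9}{14}$ ($t = \frac{9}{-4 - 10} = \frac{9}{-14} = 9 \left(- \frac{1}{14}\right) = - \frac{9}{14} \approx -0.64286$)
$q{\left(X \right)} = - \frac{457}{14}$ ($q{\left(X \right)} = - \frac{9}{14} - 32 = - \frac{457}{14}$)
$\sqrt{\left(20456 - \left(5600 - 10556\right)\right) + q{\left(-101 \right)}} = \sqrt{\left(20456 - \left(5600 - 10556\right)\right) - \frac{457}{14}} = \sqrt{\left(20456 - -4956\right) - \frac{457}{14}} = \sqrt{\left(20456 + 4956\right) - \frac{457}{14}} = \sqrt{25412 - \frac{457}{14}} = \sqrt{\frac{355311}{14}} = \frac{3 \sqrt{552706}}{14}$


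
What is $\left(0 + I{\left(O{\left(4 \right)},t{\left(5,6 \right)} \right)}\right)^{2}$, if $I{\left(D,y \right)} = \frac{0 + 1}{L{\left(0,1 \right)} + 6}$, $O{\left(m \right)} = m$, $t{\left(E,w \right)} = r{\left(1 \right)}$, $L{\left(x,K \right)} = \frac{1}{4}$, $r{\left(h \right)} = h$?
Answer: $\frac{16}{625} \approx 0.0256$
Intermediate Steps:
$L{\left(x,K \right)} = \frac{1}{4}$
$t{\left(E,w \right)} = 1$
$I{\left(D,y \right)} = \frac{4}{25}$ ($I{\left(D,y \right)} = \frac{0 + 1}{\frac{1}{4} + 6} = 1 \frac{1}{\frac{25}{4}} = 1 \cdot \frac{4}{25} = \frac{4}{25}$)
$\left(0 + I{\left(O{\left(4 \right)},t{\left(5,6 \right)} \right)}\right)^{2} = \left(0 + \frac{4}{25}\right)^{2} = \left(\frac{4}{25}\right)^{2} = \frac{16}{625}$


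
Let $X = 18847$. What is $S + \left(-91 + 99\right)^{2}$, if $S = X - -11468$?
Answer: $30379$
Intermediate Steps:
$S = 30315$ ($S = 18847 - -11468 = 18847 + 11468 = 30315$)
$S + \left(-91 + 99\right)^{2} = 30315 + \left(-91 + 99\right)^{2} = 30315 + 8^{2} = 30315 + 64 = 30379$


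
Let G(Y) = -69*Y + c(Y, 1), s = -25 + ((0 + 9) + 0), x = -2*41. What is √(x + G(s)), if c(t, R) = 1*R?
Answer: √1023 ≈ 31.984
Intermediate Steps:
x = -82
c(t, R) = R
s = -16 (s = -25 + (9 + 0) = -25 + 9 = -16)
G(Y) = 1 - 69*Y (G(Y) = -69*Y + 1 = 1 - 69*Y)
√(x + G(s)) = √(-82 + (1 - 69*(-16))) = √(-82 + (1 + 1104)) = √(-82 + 1105) = √1023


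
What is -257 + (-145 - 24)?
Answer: -426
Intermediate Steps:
-257 + (-145 - 24) = -257 - 169 = -426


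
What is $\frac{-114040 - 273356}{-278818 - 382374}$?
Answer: $\frac{96849}{165298} \approx 0.58591$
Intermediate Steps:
$\frac{-114040 - 273356}{-278818 - 382374} = \frac{-114040 - 273356}{-661192} = \left(-387396\right) \left(- \frac{1}{661192}\right) = \frac{96849}{165298}$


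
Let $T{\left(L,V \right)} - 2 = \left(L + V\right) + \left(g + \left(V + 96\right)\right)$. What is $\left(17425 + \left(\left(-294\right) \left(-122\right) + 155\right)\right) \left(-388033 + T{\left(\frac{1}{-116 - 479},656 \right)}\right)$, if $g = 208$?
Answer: $- \frac{722858815344}{35} \approx -2.0653 \cdot 10^{10}$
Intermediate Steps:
$T{\left(L,V \right)} = 306 + L + 2 V$ ($T{\left(L,V \right)} = 2 + \left(\left(L + V\right) + \left(208 + \left(V + 96\right)\right)\right) = 2 + \left(\left(L + V\right) + \left(208 + \left(96 + V\right)\right)\right) = 2 + \left(\left(L + V\right) + \left(304 + V\right)\right) = 2 + \left(304 + L + 2 V\right) = 306 + L + 2 V$)
$\left(17425 + \left(\left(-294\right) \left(-122\right) + 155\right)\right) \left(-388033 + T{\left(\frac{1}{-116 - 479},656 \right)}\right) = \left(17425 + \left(\left(-294\right) \left(-122\right) + 155\right)\right) \left(-388033 + \left(306 + \frac{1}{-116 - 479} + 2 \cdot 656\right)\right) = \left(17425 + \left(35868 + 155\right)\right) \left(-388033 + \left(306 + \frac{1}{-595} + 1312\right)\right) = \left(17425 + 36023\right) \left(-388033 + \left(306 - \frac{1}{595} + 1312\right)\right) = 53448 \left(-388033 + \frac{962709}{595}\right) = 53448 \left(- \frac{229916926}{595}\right) = - \frac{722858815344}{35}$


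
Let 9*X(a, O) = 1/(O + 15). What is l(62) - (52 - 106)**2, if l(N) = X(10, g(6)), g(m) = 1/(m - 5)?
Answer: -419903/144 ≈ -2916.0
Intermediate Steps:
g(m) = 1/(-5 + m)
X(a, O) = 1/(9*(15 + O)) (X(a, O) = 1/(9*(O + 15)) = 1/(9*(15 + O)))
l(N) = 1/144 (l(N) = 1/(9*(15 + 1/(-5 + 6))) = 1/(9*(15 + 1/1)) = 1/(9*(15 + 1)) = (1/9)/16 = (1/9)*(1/16) = 1/144)
l(62) - (52 - 106)**2 = 1/144 - (52 - 106)**2 = 1/144 - 1*(-54)**2 = 1/144 - 1*2916 = 1/144 - 2916 = -419903/144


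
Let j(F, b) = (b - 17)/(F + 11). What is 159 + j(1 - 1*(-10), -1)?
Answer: 1740/11 ≈ 158.18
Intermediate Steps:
j(F, b) = (-17 + b)/(11 + F)
159 + j(1 - 1*(-10), -1) = 159 + (-17 - 1)/(11 + (1 - 1*(-10))) = 159 - 18/(11 + (1 + 10)) = 159 - 18/(11 + 11) = 159 - 18/22 = 159 + (1/22)*(-18) = 159 - 9/11 = 1740/11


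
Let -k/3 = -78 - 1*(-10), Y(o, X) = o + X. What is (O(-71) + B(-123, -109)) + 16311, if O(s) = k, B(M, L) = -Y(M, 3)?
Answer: 16635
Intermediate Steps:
Y(o, X) = X + o
B(M, L) = -3 - M (B(M, L) = -(3 + M) = -3 - M)
k = 204 (k = -3*(-78 - 1*(-10)) = -3*(-78 + 10) = -3*(-68) = 204)
O(s) = 204
(O(-71) + B(-123, -109)) + 16311 = (204 + (-3 - 1*(-123))) + 16311 = (204 + (-3 + 123)) + 16311 = (204 + 120) + 16311 = 324 + 16311 = 16635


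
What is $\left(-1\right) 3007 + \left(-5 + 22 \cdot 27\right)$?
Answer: $-2418$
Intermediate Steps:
$\left(-1\right) 3007 + \left(-5 + 22 \cdot 27\right) = -3007 + \left(-5 + 594\right) = -3007 + 589 = -2418$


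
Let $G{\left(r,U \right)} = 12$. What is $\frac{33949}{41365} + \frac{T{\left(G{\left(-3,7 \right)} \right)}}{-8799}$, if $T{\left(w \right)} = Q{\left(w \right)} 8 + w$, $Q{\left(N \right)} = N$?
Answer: $\frac{98083277}{121323545} \approx 0.80844$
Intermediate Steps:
$T{\left(w \right)} = 9 w$ ($T{\left(w \right)} = w 8 + w = 8 w + w = 9 w$)
$\frac{33949}{41365} + \frac{T{\left(G{\left(-3,7 \right)} \right)}}{-8799} = \frac{33949}{41365} + \frac{9 \cdot 12}{-8799} = 33949 \cdot \frac{1}{41365} + 108 \left(- \frac{1}{8799}\right) = \frac{33949}{41365} - \frac{36}{2933} = \frac{98083277}{121323545}$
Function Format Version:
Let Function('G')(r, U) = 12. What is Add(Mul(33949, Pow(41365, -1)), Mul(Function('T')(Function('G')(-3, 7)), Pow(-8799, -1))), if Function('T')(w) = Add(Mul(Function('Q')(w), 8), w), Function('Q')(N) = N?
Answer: Rational(98083277, 121323545) ≈ 0.80844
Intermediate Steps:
Function('T')(w) = Mul(9, w) (Function('T')(w) = Add(Mul(w, 8), w) = Add(Mul(8, w), w) = Mul(9, w))
Add(Mul(33949, Pow(41365, -1)), Mul(Function('T')(Function('G')(-3, 7)), Pow(-8799, -1))) = Add(Mul(33949, Pow(41365, -1)), Mul(Mul(9, 12), Pow(-8799, -1))) = Add(Mul(33949, Rational(1, 41365)), Mul(108, Rational(-1, 8799))) = Add(Rational(33949, 41365), Rational(-36, 2933)) = Rational(98083277, 121323545)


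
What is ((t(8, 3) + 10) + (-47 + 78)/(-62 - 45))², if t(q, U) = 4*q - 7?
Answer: 13793796/11449 ≈ 1204.8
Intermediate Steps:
t(q, U) = -7 + 4*q
((t(8, 3) + 10) + (-47 + 78)/(-62 - 45))² = (((-7 + 4*8) + 10) + (-47 + 78)/(-62 - 45))² = (((-7 + 32) + 10) + 31/(-107))² = ((25 + 10) + 31*(-1/107))² = (35 - 31/107)² = (3714/107)² = 13793796/11449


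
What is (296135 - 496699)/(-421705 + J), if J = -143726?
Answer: 200564/565431 ≈ 0.35471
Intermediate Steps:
(296135 - 496699)/(-421705 + J) = (296135 - 496699)/(-421705 - 143726) = -200564/(-565431) = -200564*(-1/565431) = 200564/565431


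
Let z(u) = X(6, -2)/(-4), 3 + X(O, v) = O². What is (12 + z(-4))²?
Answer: 225/16 ≈ 14.063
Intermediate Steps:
X(O, v) = -3 + O²
z(u) = -33/4 (z(u) = (-3 + 6²)/(-4) = (-3 + 36)*(-¼) = 33*(-¼) = -33/4)
(12 + z(-4))² = (12 - 33/4)² = (15/4)² = 225/16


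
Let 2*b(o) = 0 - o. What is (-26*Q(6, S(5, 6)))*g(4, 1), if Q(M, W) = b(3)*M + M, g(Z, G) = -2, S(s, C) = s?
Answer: -156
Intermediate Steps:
b(o) = -o/2 (b(o) = (0 - o)/2 = (-o)/2 = -o/2)
Q(M, W) = -M/2 (Q(M, W) = (-½*3)*M + M = -3*M/2 + M = -M/2)
(-26*Q(6, S(5, 6)))*g(4, 1) = -(-13)*6*(-2) = -26*(-3)*(-2) = 78*(-2) = -156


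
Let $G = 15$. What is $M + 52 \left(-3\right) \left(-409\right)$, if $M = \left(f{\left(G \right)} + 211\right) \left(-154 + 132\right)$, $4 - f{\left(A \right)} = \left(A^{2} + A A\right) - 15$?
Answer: $68644$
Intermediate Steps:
$f{\left(A \right)} = 19 - 2 A^{2}$ ($f{\left(A \right)} = 4 - \left(\left(A^{2} + A A\right) - 15\right) = 4 - \left(\left(A^{2} + A^{2}\right) - 15\right) = 4 - \left(2 A^{2} - 15\right) = 4 - \left(-15 + 2 A^{2}\right) = 19 - 2 A^{2}$)
$M = 4840$ ($M = \left(\left(19 - 2 \cdot 15^{2}\right) + 211\right) \left(-154 + 132\right) = \left(\left(19 - 450\right) + 211\right) \left(-22\right) = \left(-431 + 211\right) \left(-22\right) = \left(-220\right) \left(-22\right) = 4840$)
$M + 52 \left(-3\right) \left(-409\right) = 4840 + 52 \left(-3\right) \left(-409\right) = 4840 - -63804 = 4840 + 63804 = 68644$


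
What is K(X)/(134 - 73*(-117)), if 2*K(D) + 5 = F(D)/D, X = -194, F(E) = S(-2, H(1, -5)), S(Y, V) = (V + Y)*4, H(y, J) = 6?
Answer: -493/1682950 ≈ -0.00029294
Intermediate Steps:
S(Y, V) = 4*V + 4*Y
F(E) = 16 (F(E) = 4*6 + 4*(-2) = 24 - 8 = 16)
K(D) = -5/2 + 8/D (K(D) = -5/2 + (16/D)/2 = -5/2 + 8/D)
K(X)/(134 - 73*(-117)) = (-5/2 + 8/(-194))/(134 - 73*(-117)) = (-5/2 + 8*(-1/194))/(134 + 8541) = (-5/2 - 4/97)/8675 = -493/194*1/8675 = -493/1682950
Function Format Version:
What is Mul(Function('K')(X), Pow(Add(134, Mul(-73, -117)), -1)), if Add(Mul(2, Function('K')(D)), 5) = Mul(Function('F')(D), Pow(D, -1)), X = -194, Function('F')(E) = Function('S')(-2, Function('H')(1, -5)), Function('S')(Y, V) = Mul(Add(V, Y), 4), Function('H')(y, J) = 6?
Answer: Rational(-493, 1682950) ≈ -0.00029294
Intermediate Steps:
Function('S')(Y, V) = Add(Mul(4, V), Mul(4, Y))
Function('F')(E) = 16 (Function('F')(E) = Add(Mul(4, 6), Mul(4, -2)) = Add(24, -8) = 16)
Function('K')(D) = Add(Rational(-5, 2), Mul(8, Pow(D, -1))) (Function('K')(D) = Add(Rational(-5, 2), Mul(Rational(1, 2), Mul(16, Pow(D, -1)))) = Add(Rational(-5, 2), Mul(8, Pow(D, -1))))
Mul(Function('K')(X), Pow(Add(134, Mul(-73, -117)), -1)) = Mul(Add(Rational(-5, 2), Mul(8, Pow(-194, -1))), Pow(Add(134, Mul(-73, -117)), -1)) = Mul(Add(Rational(-5, 2), Mul(8, Rational(-1, 194))), Pow(Add(134, 8541), -1)) = Mul(Add(Rational(-5, 2), Rational(-4, 97)), Pow(8675, -1)) = Mul(Rational(-493, 194), Rational(1, 8675)) = Rational(-493, 1682950)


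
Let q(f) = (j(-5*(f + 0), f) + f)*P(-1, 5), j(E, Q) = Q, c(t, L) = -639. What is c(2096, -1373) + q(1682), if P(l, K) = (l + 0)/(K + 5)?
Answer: -4877/5 ≈ -975.40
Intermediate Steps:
P(l, K) = l/(5 + K)
q(f) = -f/5 (q(f) = (f + f)*(-1/(5 + 5)) = (2*f)*(-1/10) = -f/5)
c(2096, -1373) + q(1682) = -639 - 1/5*1682 = -639 - 1682/5 = -4877/5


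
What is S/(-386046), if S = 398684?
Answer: -199342/193023 ≈ -1.0327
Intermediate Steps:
S/(-386046) = 398684/(-386046) = 398684*(-1/386046) = -199342/193023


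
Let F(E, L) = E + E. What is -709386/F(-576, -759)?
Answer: 118231/192 ≈ 615.79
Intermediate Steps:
F(E, L) = 2*E
-709386/F(-576, -759) = -709386/(2*(-576)) = -709386/(-1152) = -709386*(-1/1152) = 118231/192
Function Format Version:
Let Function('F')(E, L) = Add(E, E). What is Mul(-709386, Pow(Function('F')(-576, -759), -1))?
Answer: Rational(118231, 192) ≈ 615.79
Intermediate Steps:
Function('F')(E, L) = Mul(2, E)
Mul(-709386, Pow(Function('F')(-576, -759), -1)) = Mul(-709386, Pow(Mul(2, -576), -1)) = Mul(-709386, Pow(-1152, -1)) = Mul(-709386, Rational(-1, 1152)) = Rational(118231, 192)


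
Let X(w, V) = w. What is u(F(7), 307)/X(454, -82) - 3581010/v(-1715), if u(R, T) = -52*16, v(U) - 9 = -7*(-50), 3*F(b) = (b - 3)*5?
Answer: -813038614/81493 ≈ -9976.8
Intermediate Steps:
F(b) = -5 + 5*b/3 (F(b) = ((b - 3)*5)/3 = ((-3 + b)*5)/3 = (-15 + 5*b)/3 = -5 + 5*b/3)
v(U) = 359 (v(U) = 9 - 7*(-50) = 9 + 350 = 359)
u(R, T) = -832
u(F(7), 307)/X(454, -82) - 3581010/v(-1715) = -832/454 - 3581010/359 = -832*1/454 - 3581010*1/359 = -416/227 - 3581010/359 = -813038614/81493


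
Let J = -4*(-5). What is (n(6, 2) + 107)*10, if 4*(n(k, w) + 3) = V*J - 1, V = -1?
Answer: 1975/2 ≈ 987.50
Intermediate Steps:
J = 20
n(k, w) = -33/4 (n(k, w) = -3 + (-1*20 - 1)/4 = -3 + (-20 - 1)/4 = -3 + (1/4)*(-21) = -3 - 21/4 = -33/4)
(n(6, 2) + 107)*10 = (-33/4 + 107)*10 = (395/4)*10 = 1975/2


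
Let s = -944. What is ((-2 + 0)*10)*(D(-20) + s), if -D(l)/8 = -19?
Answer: 15840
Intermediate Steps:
D(l) = 152 (D(l) = -8*(-19) = 152)
((-2 + 0)*10)*(D(-20) + s) = ((-2 + 0)*10)*(152 - 944) = -2*10*(-792) = -20*(-792) = 15840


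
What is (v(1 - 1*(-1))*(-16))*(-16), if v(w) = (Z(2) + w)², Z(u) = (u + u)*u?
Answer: 25600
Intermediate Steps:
Z(u) = 2*u² (Z(u) = (2*u)*u = 2*u²)
v(w) = (8 + w)² (v(w) = (2*2² + w)² = (2*4 + w)² = (8 + w)²)
(v(1 - 1*(-1))*(-16))*(-16) = ((8 + (1 - 1*(-1)))²*(-16))*(-16) = ((8 + (1 + 1))²*(-16))*(-16) = ((8 + 2)²*(-16))*(-16) = (10²*(-16))*(-16) = (100*(-16))*(-16) = -1600*(-16) = 25600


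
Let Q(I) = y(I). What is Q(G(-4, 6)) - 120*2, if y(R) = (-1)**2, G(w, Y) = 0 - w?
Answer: -239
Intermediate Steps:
G(w, Y) = -w
y(R) = 1
Q(I) = 1
Q(G(-4, 6)) - 120*2 = 1 - 120*2 = 1 - 240 = -239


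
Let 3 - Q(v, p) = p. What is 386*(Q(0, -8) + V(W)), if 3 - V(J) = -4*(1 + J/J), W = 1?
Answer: 8492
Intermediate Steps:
Q(v, p) = 3 - p
V(J) = 11 (V(J) = 3 - (-4)*(1 + J/J) = 3 - (-4)*(1 + 1) = 3 - (-4)*2 = 3 - 1*(-8) = 3 + 8 = 11)
386*(Q(0, -8) + V(W)) = 386*((3 - 1*(-8)) + 11) = 386*((3 + 8) + 11) = 386*(11 + 11) = 386*22 = 8492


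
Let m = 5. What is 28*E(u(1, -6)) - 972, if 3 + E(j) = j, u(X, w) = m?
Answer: -916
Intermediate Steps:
u(X, w) = 5
E(j) = -3 + j
28*E(u(1, -6)) - 972 = 28*(-3 + 5) - 972 = 28*2 - 972 = 56 - 972 = -916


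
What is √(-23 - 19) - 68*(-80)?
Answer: 5440 + I*√42 ≈ 5440.0 + 6.4807*I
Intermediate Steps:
√(-23 - 19) - 68*(-80) = √(-42) + 5440 = I*√42 + 5440 = 5440 + I*√42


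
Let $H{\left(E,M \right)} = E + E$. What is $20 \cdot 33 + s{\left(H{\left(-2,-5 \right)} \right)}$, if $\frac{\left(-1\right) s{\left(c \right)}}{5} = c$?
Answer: $680$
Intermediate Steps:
$H{\left(E,M \right)} = 2 E$
$s{\left(c \right)} = - 5 c$
$20 \cdot 33 + s{\left(H{\left(-2,-5 \right)} \right)} = 20 \cdot 33 - 5 \cdot 2 \left(-2\right) = 660 - -20 = 660 + 20 = 680$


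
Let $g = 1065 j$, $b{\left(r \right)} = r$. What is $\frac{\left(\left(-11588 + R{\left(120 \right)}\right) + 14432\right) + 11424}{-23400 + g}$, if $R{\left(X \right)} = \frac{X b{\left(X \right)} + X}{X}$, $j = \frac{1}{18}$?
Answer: $- \frac{86334}{140045} \approx -0.61647$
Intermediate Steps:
$j = \frac{1}{18} \approx 0.055556$
$R{\left(X \right)} = \frac{X + X^{2}}{X}$ ($R{\left(X \right)} = \frac{X X + X}{X} = \frac{X^{2} + X}{X} = \frac{X + X^{2}}{X}$)
$g = \frac{355}{6}$ ($g = 1065 \cdot \frac{1}{18} = \frac{355}{6} \approx 59.167$)
$\frac{\left(\left(-11588 + R{\left(120 \right)}\right) + 14432\right) + 11424}{-23400 + g} = \frac{\left(\left(-11588 + \left(1 + 120\right)\right) + 14432\right) + 11424}{-23400 + \frac{355}{6}} = \frac{\left(\left(-11588 + 121\right) + 14432\right) + 11424}{- \frac{140045}{6}} = \left(\left(-11467 + 14432\right) + 11424\right) \left(- \frac{6}{140045}\right) = \left(2965 + 11424\right) \left(- \frac{6}{140045}\right) = 14389 \left(- \frac{6}{140045}\right) = - \frac{86334}{140045}$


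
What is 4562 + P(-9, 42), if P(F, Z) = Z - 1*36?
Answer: 4568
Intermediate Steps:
P(F, Z) = -36 + Z (P(F, Z) = Z - 36 = -36 + Z)
4562 + P(-9, 42) = 4562 + (-36 + 42) = 4562 + 6 = 4568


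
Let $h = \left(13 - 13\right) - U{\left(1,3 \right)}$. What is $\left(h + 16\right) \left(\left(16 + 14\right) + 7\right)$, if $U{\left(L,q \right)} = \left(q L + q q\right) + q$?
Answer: $37$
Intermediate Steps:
$U{\left(L,q \right)} = q + q^{2} + L q$ ($U{\left(L,q \right)} = \left(L q + q^{2}\right) + q = \left(q^{2} + L q\right) + q = q + q^{2} + L q$)
$h = -15$ ($h = \left(13 - 13\right) - 3 \left(1 + 1 + 3\right) = \left(13 - 13\right) - 3 \cdot 5 = 0 - 15 = -15$)
$\left(h + 16\right) \left(\left(16 + 14\right) + 7\right) = \left(-15 + 16\right) \left(\left(16 + 14\right) + 7\right) = 1 \left(30 + 7\right) = 1 \cdot 37 = 37$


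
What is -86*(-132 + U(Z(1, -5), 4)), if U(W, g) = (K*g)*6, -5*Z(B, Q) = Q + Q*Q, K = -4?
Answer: 19608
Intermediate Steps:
Z(B, Q) = -Q/5 - Q²/5 (Z(B, Q) = -(Q + Q*Q)/5 = -(Q + Q²)/5 = -Q/5 - Q²/5)
U(W, g) = -24*g (U(W, g) = -4*g*6 = -24*g)
-86*(-132 + U(Z(1, -5), 4)) = -86*(-132 - 24*4) = -86*(-132 - 96) = -86*(-228) = 19608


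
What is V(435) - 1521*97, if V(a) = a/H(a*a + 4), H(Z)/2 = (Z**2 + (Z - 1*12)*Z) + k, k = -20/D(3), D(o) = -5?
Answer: -7043707336537259/47741972092 ≈ -1.4754e+5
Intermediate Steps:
k = 4 (k = -20/(-5) = -20*(-1/5) = 4)
H(Z) = 8 + 2*Z**2 + 2*Z*(-12 + Z) (H(Z) = 2*((Z**2 + (Z - 1*12)*Z) + 4) = 2*((Z**2 + (Z - 12)*Z) + 4) = 2*((Z**2 + (-12 + Z)*Z) + 4) = 2*((Z**2 + Z*(-12 + Z)) + 4) = 2*(4 + Z**2 + Z*(-12 + Z)) = 8 + 2*Z**2 + 2*Z*(-12 + Z))
V(a) = a/(-88 - 24*a**2 + 4*(4 + a**2)**2) (V(a) = a/(8 - 24*(a*a + 4) + 4*(a*a + 4)**2) = a/(8 - 24*(a**2 + 4) + 4*(a**2 + 4)**2) = a/(8 - 24*(4 + a**2) + 4*(4 + a**2)**2) = a/(8 + (-96 - 24*a**2) + 4*(4 + a**2)**2) = a/(-88 - 24*a**2 + 4*(4 + a**2)**2))
V(435) - 1521*97 = (1/4)*435/(-6 + 435**4 + 2*435**2) - 1521*97 = (1/4)*435/(-6 + 35806100625 + 2*189225) - 147537 = (1/4)*435/(-6 + 35806100625 + 378450) - 147537 = (1/4)*435/35806479069 - 147537 = (1/4)*435*(1/35806479069) - 147537 = 145/47741972092 - 147537 = -7043707336537259/47741972092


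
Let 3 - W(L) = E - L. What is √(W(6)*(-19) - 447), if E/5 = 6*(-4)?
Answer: 3*I*√322 ≈ 53.833*I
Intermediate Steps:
E = -120 (E = 5*(6*(-4)) = 5*(-24) = -120)
W(L) = 123 + L (W(L) = 3 - (-120 - L) = 3 + (120 + L) = 123 + L)
√(W(6)*(-19) - 447) = √((123 + 6)*(-19) - 447) = √(129*(-19) - 447) = √(-2451 - 447) = √(-2898) = 3*I*√322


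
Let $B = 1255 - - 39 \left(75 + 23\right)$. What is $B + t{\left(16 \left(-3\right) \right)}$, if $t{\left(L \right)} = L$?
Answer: $5029$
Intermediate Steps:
$B = 5077$ ($B = 1255 - \left(-39\right) 98 = 1255 - -3822 = 1255 + 3822 = 5077$)
$B + t{\left(16 \left(-3\right) \right)} = 5077 + 16 \left(-3\right) = 5077 - 48 = 5029$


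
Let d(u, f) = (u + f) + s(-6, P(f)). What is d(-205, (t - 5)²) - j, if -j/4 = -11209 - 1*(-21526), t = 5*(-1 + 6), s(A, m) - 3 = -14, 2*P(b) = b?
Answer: 41452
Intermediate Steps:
P(b) = b/2
s(A, m) = -11 (s(A, m) = 3 - 14 = -11)
t = 25 (t = 5*5 = 25)
j = -41268 (j = -4*(-11209 - 1*(-21526)) = -4*(-11209 + 21526) = -4*10317 = -41268)
d(u, f) = -11 + f + u (d(u, f) = (u + f) - 11 = (f + u) - 11 = -11 + f + u)
d(-205, (t - 5)²) - j = (-11 + (25 - 5)² - 205) - 1*(-41268) = (-11 + 20² - 205) + 41268 = (-11 + 400 - 205) + 41268 = 184 + 41268 = 41452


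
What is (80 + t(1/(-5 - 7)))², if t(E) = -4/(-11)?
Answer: 781456/121 ≈ 6458.3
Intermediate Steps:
t(E) = 4/11 (t(E) = -4*(-1/11) = 4/11)
(80 + t(1/(-5 - 7)))² = (80 + 4/11)² = (884/11)² = 781456/121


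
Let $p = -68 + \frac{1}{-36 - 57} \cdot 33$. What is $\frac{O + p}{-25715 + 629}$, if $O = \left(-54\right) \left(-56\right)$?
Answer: $- \frac{91625}{777666} \approx -0.11782$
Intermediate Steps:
$p = - \frac{2119}{31}$ ($p = -68 + \frac{1}{-93} \cdot 33 = -68 - \frac{11}{31} = - \frac{2119}{31} \approx -68.355$)
$O = 3024$
$\frac{O + p}{-25715 + 629} = \frac{3024 - \frac{2119}{31}}{-25715 + 629} = \frac{91625}{31 \left(-25086\right)} = \frac{91625}{31} \left(- \frac{1}{25086}\right) = - \frac{91625}{777666}$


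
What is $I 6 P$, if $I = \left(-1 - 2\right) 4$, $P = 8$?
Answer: $-576$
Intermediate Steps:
$I = -12$ ($I = \left(-3\right) 4 = -12$)
$I 6 P = \left(-12\right) 6 \cdot 8 = \left(-72\right) 8 = -576$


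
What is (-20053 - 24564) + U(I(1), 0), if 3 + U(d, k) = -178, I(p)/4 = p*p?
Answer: -44798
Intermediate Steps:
I(p) = 4*p² (I(p) = 4*(p*p) = 4*p²)
U(d, k) = -181 (U(d, k) = -3 - 178 = -181)
(-20053 - 24564) + U(I(1), 0) = (-20053 - 24564) - 181 = -44617 - 181 = -44798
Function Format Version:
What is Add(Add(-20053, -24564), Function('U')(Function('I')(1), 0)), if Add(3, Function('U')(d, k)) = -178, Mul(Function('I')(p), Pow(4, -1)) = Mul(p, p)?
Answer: -44798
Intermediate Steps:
Function('I')(p) = Mul(4, Pow(p, 2)) (Function('I')(p) = Mul(4, Mul(p, p)) = Mul(4, Pow(p, 2)))
Function('U')(d, k) = -181 (Function('U')(d, k) = Add(-3, -178) = -181)
Add(Add(-20053, -24564), Function('U')(Function('I')(1), 0)) = Add(Add(-20053, -24564), -181) = Add(-44617, -181) = -44798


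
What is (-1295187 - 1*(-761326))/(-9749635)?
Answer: 533861/9749635 ≈ 0.054757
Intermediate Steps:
(-1295187 - 1*(-761326))/(-9749635) = (-1295187 + 761326)*(-1/9749635) = -533861*(-1/9749635) = 533861/9749635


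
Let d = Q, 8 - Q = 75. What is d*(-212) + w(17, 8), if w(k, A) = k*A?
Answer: 14340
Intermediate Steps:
Q = -67 (Q = 8 - 1*75 = 8 - 75 = -67)
w(k, A) = A*k
d = -67
d*(-212) + w(17, 8) = -67*(-212) + 8*17 = 14204 + 136 = 14340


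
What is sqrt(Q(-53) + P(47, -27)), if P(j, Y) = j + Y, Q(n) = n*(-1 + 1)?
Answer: 2*sqrt(5) ≈ 4.4721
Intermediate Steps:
Q(n) = 0 (Q(n) = n*0 = 0)
P(j, Y) = Y + j
sqrt(Q(-53) + P(47, -27)) = sqrt(0 + (-27 + 47)) = sqrt(0 + 20) = sqrt(20) = 2*sqrt(5)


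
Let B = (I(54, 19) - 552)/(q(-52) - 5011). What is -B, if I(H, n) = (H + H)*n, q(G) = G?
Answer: 1500/5063 ≈ 0.29627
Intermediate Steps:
I(H, n) = 2*H*n (I(H, n) = (2*H)*n = 2*H*n)
B = -1500/5063 (B = (2*54*19 - 552)/(-52 - 5011) = (2052 - 552)/(-5063) = 1500*(-1/5063) = -1500/5063 ≈ -0.29627)
-B = -1*(-1500/5063) = 1500/5063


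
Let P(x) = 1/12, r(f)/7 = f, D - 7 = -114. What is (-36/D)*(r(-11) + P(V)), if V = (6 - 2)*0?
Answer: -2769/107 ≈ -25.879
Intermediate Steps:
D = -107 (D = 7 - 114 = -107)
r(f) = 7*f
V = 0 (V = 4*0 = 0)
P(x) = 1/12
(-36/D)*(r(-11) + P(V)) = (-36/(-107))*(7*(-11) + 1/12) = (-36*(-1/107))*(-77 + 1/12) = (36/107)*(-923/12) = -2769/107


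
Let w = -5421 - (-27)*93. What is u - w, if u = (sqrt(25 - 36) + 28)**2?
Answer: 3683 + 56*I*sqrt(11) ≈ 3683.0 + 185.73*I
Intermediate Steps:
w = -2910 (w = -5421 - 1*(-2511) = -5421 + 2511 = -2910)
u = (28 + I*sqrt(11))**2 (u = (sqrt(-11) + 28)**2 = (I*sqrt(11) + 28)**2 = (28 + I*sqrt(11))**2 ≈ 773.0 + 185.73*I)
u - w = (28 + I*sqrt(11))**2 - 1*(-2910) = (28 + I*sqrt(11))**2 + 2910 = 2910 + (28 + I*sqrt(11))**2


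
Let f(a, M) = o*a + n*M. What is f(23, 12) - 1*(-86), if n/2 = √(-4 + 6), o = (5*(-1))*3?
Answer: -259 + 24*√2 ≈ -225.06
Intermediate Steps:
o = -15 (o = -5*3 = -15)
n = 2*√2 (n = 2*√(-4 + 6) = 2*√2 ≈ 2.8284)
f(a, M) = -15*a + 2*M*√2 (f(a, M) = -15*a + (2*√2)*M = -15*a + 2*M*√2)
f(23, 12) - 1*(-86) = (-15*23 + 2*12*√2) - 1*(-86) = (-345 + 24*√2) + 86 = -259 + 24*√2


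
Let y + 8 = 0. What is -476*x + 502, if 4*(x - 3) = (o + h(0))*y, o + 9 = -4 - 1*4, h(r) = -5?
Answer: -21870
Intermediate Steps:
y = -8 (y = -8 + 0 = -8)
o = -17 (o = -9 + (-4 - 1*4) = -9 + (-4 - 4) = -9 - 8 = -17)
x = 47 (x = 3 + ((-17 - 5)*(-8))/4 = 3 + (-22*(-8))/4 = 3 + (¼)*176 = 3 + 44 = 47)
-476*x + 502 = -476*47 + 502 = -22372 + 502 = -21870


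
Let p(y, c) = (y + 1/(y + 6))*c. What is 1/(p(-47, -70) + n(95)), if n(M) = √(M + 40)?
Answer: 1106672/3642794933 - 5043*√15/18213974665 ≈ 0.00030273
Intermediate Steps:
n(M) = √(40 + M)
p(y, c) = c*(y + 1/(6 + y)) (p(y, c) = (y + 1/(6 + y))*c = c*(y + 1/(6 + y)))
1/(p(-47, -70) + n(95)) = 1/(-70*(1 + (-47)² + 6*(-47))/(6 - 47) + √(40 + 95)) = 1/(-70*(1 + 2209 - 282)/(-41) + √135) = 1/(-70*(-1/41)*1928 + 3*√15) = 1/(134960/41 + 3*√15)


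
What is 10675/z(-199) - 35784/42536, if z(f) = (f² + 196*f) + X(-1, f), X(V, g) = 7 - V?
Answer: 10810562/643357 ≈ 16.803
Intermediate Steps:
z(f) = 8 + f² + 196*f (z(f) = (f² + 196*f) + (7 - 1*(-1)) = (f² + 196*f) + (7 + 1) = (f² + 196*f) + 8 = 8 + f² + 196*f)
10675/z(-199) - 35784/42536 = 10675/(8 + (-199)² + 196*(-199)) - 35784/42536 = 10675/(8 + 39601 - 39004) - 35784*1/42536 = 10675/605 - 4473/5317 = 10675*(1/605) - 4473/5317 = 2135/121 - 4473/5317 = 10810562/643357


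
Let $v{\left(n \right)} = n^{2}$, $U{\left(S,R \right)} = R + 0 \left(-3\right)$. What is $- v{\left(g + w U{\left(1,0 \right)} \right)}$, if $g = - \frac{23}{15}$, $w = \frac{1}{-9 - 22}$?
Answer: $- \frac{529}{225} \approx -2.3511$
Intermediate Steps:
$w = - \frac{1}{31}$ ($w = \frac{1}{-31} = - \frac{1}{31} \approx -0.032258$)
$U{\left(S,R \right)} = R$ ($U{\left(S,R \right)} = R + 0 = R$)
$g = - \frac{23}{15}$ ($g = \left(-23\right) \frac{1}{15} = - \frac{23}{15} \approx -1.5333$)
$- v{\left(g + w U{\left(1,0 \right)} \right)} = - \left(- \frac{23}{15} - 0\right)^{2} = - \left(- \frac{23}{15} + 0\right)^{2} = - \left(- \frac{23}{15}\right)^{2} = \left(-1\right) \frac{529}{225} = - \frac{529}{225}$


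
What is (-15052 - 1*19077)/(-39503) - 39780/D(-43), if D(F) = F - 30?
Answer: 1573920757/2883719 ≈ 545.79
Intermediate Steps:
D(F) = -30 + F
(-15052 - 1*19077)/(-39503) - 39780/D(-43) = (-15052 - 1*19077)/(-39503) - 39780/(-30 - 43) = (-15052 - 19077)*(-1/39503) - 39780/(-73) = -34129*(-1/39503) - 39780*(-1/73) = 34129/39503 + 39780/73 = 1573920757/2883719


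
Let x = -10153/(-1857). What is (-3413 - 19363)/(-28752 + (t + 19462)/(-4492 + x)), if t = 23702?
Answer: 15813169918/19968932065 ≈ 0.79189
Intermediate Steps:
x = 10153/1857 (x = -10153*(-1/1857) = 10153/1857 ≈ 5.4674)
(-3413 - 19363)/(-28752 + (t + 19462)/(-4492 + x)) = (-3413 - 19363)/(-28752 + (23702 + 19462)/(-4492 + 10153/1857)) = -22776/(-28752 + 43164/(-8331491/1857)) = -22776/(-28752 + 43164*(-1857/8331491)) = -22776/(-28752 - 80155548/8331491) = -22776/(-239627184780/8331491) = -22776*(-8331491/239627184780) = 15813169918/19968932065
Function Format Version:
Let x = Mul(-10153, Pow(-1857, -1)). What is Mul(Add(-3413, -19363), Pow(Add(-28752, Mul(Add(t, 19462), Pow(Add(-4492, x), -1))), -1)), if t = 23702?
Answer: Rational(15813169918, 19968932065) ≈ 0.79189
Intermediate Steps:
x = Rational(10153, 1857) (x = Mul(-10153, Rational(-1, 1857)) = Rational(10153, 1857) ≈ 5.4674)
Mul(Add(-3413, -19363), Pow(Add(-28752, Mul(Add(t, 19462), Pow(Add(-4492, x), -1))), -1)) = Mul(Add(-3413, -19363), Pow(Add(-28752, Mul(Add(23702, 19462), Pow(Add(-4492, Rational(10153, 1857)), -1))), -1)) = Mul(-22776, Pow(Add(-28752, Mul(43164, Pow(Rational(-8331491, 1857), -1))), -1)) = Mul(-22776, Pow(Add(-28752, Mul(43164, Rational(-1857, 8331491))), -1)) = Mul(-22776, Pow(Add(-28752, Rational(-80155548, 8331491)), -1)) = Mul(-22776, Pow(Rational(-239627184780, 8331491), -1)) = Mul(-22776, Rational(-8331491, 239627184780)) = Rational(15813169918, 19968932065)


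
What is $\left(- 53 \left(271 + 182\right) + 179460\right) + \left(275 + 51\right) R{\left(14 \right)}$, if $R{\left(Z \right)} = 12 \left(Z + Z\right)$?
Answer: $264987$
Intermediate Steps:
$R{\left(Z \right)} = 24 Z$ ($R{\left(Z \right)} = 12 \cdot 2 Z = 24 Z$)
$\left(- 53 \left(271 + 182\right) + 179460\right) + \left(275 + 51\right) R{\left(14 \right)} = \left(- 53 \left(271 + 182\right) + 179460\right) + \left(275 + 51\right) 24 \cdot 14 = \left(\left(-53\right) 453 + 179460\right) + 326 \cdot 336 = \left(-24009 + 179460\right) + 109536 = 155451 + 109536 = 264987$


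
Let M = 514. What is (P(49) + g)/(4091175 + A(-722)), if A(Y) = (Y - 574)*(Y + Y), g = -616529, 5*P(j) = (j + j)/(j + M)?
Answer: -578509679/5594905395 ≈ -0.10340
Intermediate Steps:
P(j) = 2*j/(5*(514 + j)) (P(j) = ((j + j)/(j + 514))/5 = ((2*j)/(514 + j))/5 = (2*j/(514 + j))/5 = 2*j/(5*(514 + j)))
A(Y) = 2*Y*(-574 + Y) (A(Y) = (-574 + Y)*(2*Y) = 2*Y*(-574 + Y))
(P(49) + g)/(4091175 + A(-722)) = ((⅖)*49/(514 + 49) - 616529)/(4091175 + 2*(-722)*(-574 - 722)) = ((⅖)*49/563 - 616529)/(4091175 + 2*(-722)*(-1296)) = ((⅖)*49*(1/563) - 616529)/(4091175 + 1871424) = (98/2815 - 616529)/5962599 = -1735529037/2815*1/5962599 = -578509679/5594905395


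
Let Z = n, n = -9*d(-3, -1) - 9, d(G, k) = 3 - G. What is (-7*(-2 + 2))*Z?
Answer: 0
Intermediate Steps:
n = -63 (n = -9*(3 - 1*(-3)) - 9 = -9*(3 + 3) - 9 = -9*6 - 9 = -54 - 9 = -63)
Z = -63
(-7*(-2 + 2))*Z = -7*(-2 + 2)*(-63) = -7*0*(-63) = 0*(-63) = 0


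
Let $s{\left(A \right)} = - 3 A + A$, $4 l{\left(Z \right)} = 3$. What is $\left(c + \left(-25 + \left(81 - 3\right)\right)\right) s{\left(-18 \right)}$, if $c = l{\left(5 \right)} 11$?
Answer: $2205$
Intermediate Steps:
$l{\left(Z \right)} = \frac{3}{4}$ ($l{\left(Z \right)} = \frac{1}{4} \cdot 3 = \frac{3}{4}$)
$s{\left(A \right)} = - 2 A$
$c = \frac{33}{4}$ ($c = \frac{3}{4} \cdot 11 = \frac{33}{4} \approx 8.25$)
$\left(c + \left(-25 + \left(81 - 3\right)\right)\right) s{\left(-18 \right)} = \left(\frac{33}{4} + \left(-25 + \left(81 - 3\right)\right)\right) \left(\left(-2\right) \left(-18\right)\right) = \left(\frac{33}{4} + \left(-25 + \left(81 - 3\right)\right)\right) 36 = \left(\frac{33}{4} + \left(-25 + 78\right)\right) 36 = \left(\frac{33}{4} + 53\right) 36 = \frac{245}{4} \cdot 36 = 2205$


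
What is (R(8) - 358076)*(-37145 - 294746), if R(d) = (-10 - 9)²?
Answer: 118722389065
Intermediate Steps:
R(d) = 361 (R(d) = (-19)² = 361)
(R(8) - 358076)*(-37145 - 294746) = (361 - 358076)*(-37145 - 294746) = -357715*(-331891) = 118722389065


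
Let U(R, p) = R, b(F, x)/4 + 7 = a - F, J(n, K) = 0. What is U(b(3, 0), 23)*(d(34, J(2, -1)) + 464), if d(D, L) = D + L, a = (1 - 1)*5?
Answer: -19920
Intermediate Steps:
a = 0 (a = 0*5 = 0)
b(F, x) = -28 - 4*F (b(F, x) = -28 + 4*(0 - F) = -28 + 4*(-F) = -28 - 4*F)
U(b(3, 0), 23)*(d(34, J(2, -1)) + 464) = (-28 - 4*3)*((34 + 0) + 464) = (-28 - 12)*(34 + 464) = -40*498 = -19920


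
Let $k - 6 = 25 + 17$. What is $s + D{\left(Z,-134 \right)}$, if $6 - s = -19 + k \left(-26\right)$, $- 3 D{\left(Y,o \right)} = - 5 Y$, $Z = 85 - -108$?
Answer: $\frac{4784}{3} \approx 1594.7$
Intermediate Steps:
$Z = 193$ ($Z = 85 + 108 = 193$)
$D{\left(Y,o \right)} = \frac{5 Y}{3}$ ($D{\left(Y,o \right)} = - \frac{\left(-5\right) Y}{3} = \frac{5 Y}{3}$)
$k = 48$ ($k = 6 + \left(25 + 17\right) = 6 + 42 = 48$)
$s = 1273$ ($s = 6 - \left(-19 + 48 \left(-26\right)\right) = 6 - \left(-19 - 1248\right) = 6 - -1267 = 6 + 1267 = 1273$)
$s + D{\left(Z,-134 \right)} = 1273 + \frac{5}{3} \cdot 193 = 1273 + \frac{965}{3} = \frac{4784}{3}$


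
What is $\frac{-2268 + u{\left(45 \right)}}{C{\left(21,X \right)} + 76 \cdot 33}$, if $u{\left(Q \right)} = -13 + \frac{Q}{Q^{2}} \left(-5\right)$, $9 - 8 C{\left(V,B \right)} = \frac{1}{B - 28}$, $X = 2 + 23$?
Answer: $- \frac{8212}{9033} \approx -0.90911$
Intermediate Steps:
$X = 25$
$C{\left(V,B \right)} = \frac{9}{8} - \frac{1}{8 \left(-28 + B\right)}$ ($C{\left(V,B \right)} = \frac{9}{8} - \frac{1}{8 \left(B - 28\right)} = \frac{9}{8} - \frac{1}{8 \left(-28 + B\right)}$)
$u{\left(Q \right)} = -13 - \frac{5}{Q}$ ($u{\left(Q \right)} = -13 + \frac{Q}{Q^{2}} \left(-5\right) = -13 + \frac{1}{Q} \left(-5\right) = -13 - \frac{5}{Q}$)
$\frac{-2268 + u{\left(45 \right)}}{C{\left(21,X \right)} + 76 \cdot 33} = \frac{-2268 - \left(13 + \frac{5}{45}\right)}{\frac{-253 + 9 \cdot 25}{8 \left(-28 + 25\right)} + 76 \cdot 33} = \frac{-2268 - \frac{118}{9}}{\frac{-253 + 225}{8 \left(-3\right)} + 2508} = \frac{-2268 - \frac{118}{9}}{\frac{1}{8} \left(- \frac{1}{3}\right) \left(-28\right) + 2508} = \frac{-2268 - \frac{118}{9}}{\frac{7}{6} + 2508} = - \frac{20530}{9 \cdot \frac{15055}{6}} = \left(- \frac{20530}{9}\right) \frac{6}{15055} = - \frac{8212}{9033}$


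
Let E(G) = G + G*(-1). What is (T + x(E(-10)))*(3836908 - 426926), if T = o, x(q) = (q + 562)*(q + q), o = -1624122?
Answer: -5538226785804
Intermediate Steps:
E(G) = 0 (E(G) = G - G = 0)
x(q) = 2*q*(562 + q) (x(q) = (562 + q)*(2*q) = 2*q*(562 + q))
T = -1624122
(T + x(E(-10)))*(3836908 - 426926) = (-1624122 + 2*0*(562 + 0))*(3836908 - 426926) = (-1624122 + 2*0*562)*3409982 = (-1624122 + 0)*3409982 = -1624122*3409982 = -5538226785804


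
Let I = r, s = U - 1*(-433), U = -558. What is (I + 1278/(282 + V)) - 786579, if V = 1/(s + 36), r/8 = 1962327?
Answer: 374247506331/25097 ≈ 1.4912e+7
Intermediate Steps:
r = 15698616 (r = 8*1962327 = 15698616)
s = -125 (s = -558 - 1*(-433) = -558 + 433 = -125)
I = 15698616
V = -1/89 (V = 1/(-125 + 36) = 1/(-89) = -1/89 ≈ -0.011236)
(I + 1278/(282 + V)) - 786579 = (15698616 + 1278/(282 - 1/89)) - 786579 = (15698616 + 1278/(25097/89)) - 786579 = (15698616 + (89/25097)*1278) - 786579 = (15698616 + 113742/25097) - 786579 = 393988279494/25097 - 786579 = 374247506331/25097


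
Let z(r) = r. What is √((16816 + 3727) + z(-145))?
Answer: √20398 ≈ 142.82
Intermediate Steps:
√((16816 + 3727) + z(-145)) = √((16816 + 3727) - 145) = √(20543 - 145) = √20398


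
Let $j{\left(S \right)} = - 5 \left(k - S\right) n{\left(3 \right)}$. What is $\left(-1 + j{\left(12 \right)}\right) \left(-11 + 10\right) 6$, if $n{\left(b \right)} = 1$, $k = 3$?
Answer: $-264$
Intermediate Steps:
$j{\left(S \right)} = -15 + 5 S$ ($j{\left(S \right)} = - 5 \left(3 - S\right) 1 = \left(-15 + 5 S\right) 1 = -15 + 5 S$)
$\left(-1 + j{\left(12 \right)}\right) \left(-11 + 10\right) 6 = \left(-1 + \left(-15 + 5 \cdot 12\right)\right) \left(-11 + 10\right) 6 = \left(-1 + \left(-15 + 60\right)\right) \left(\left(-1\right) 6\right) = \left(-1 + 45\right) \left(-6\right) = 44 \left(-6\right) = -264$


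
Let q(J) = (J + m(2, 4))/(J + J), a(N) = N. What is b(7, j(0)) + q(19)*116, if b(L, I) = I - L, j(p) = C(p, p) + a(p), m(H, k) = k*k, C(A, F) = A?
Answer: 1897/19 ≈ 99.842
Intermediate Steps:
m(H, k) = k²
q(J) = (16 + J)/(2*J) (q(J) = (J + 4²)/(J + J) = (J + 16)/((2*J)) = (16 + J)*(1/(2*J)) = (16 + J)/(2*J))
j(p) = 2*p (j(p) = p + p = 2*p)
b(7, j(0)) + q(19)*116 = (2*0 - 1*7) + ((½)*(16 + 19)/19)*116 = (0 - 7) + ((½)*(1/19)*35)*116 = -7 + (35/38)*116 = -7 + 2030/19 = 1897/19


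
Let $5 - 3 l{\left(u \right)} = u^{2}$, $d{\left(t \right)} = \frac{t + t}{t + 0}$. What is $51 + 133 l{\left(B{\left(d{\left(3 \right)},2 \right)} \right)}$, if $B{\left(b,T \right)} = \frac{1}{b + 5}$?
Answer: $\frac{5707}{21} \approx 271.76$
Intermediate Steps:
$d{\left(t \right)} = 2$ ($d{\left(t \right)} = \frac{2 t}{t} = 2$)
$B{\left(b,T \right)} = \frac{1}{5 + b}$
$l{\left(u \right)} = \frac{5}{3} - \frac{u^{2}}{3}$
$51 + 133 l{\left(B{\left(d{\left(3 \right)},2 \right)} \right)} = 51 + 133 \left(\frac{5}{3} - \frac{\left(\frac{1}{5 + 2}\right)^{2}}{3}\right) = 51 + 133 \left(\frac{5}{3} - \frac{\left(\frac{1}{7}\right)^{2}}{3}\right) = 51 + 133 \left(\frac{5}{3} - \frac{1}{3 \cdot 49}\right) = 51 + 133 \left(\frac{5}{3} - \frac{1}{147}\right) = 51 + 133 \cdot \frac{244}{147} = 51 + \frac{4636}{21} = \frac{5707}{21}$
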